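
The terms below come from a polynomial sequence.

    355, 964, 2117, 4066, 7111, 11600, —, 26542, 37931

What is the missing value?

17929

Using the first 6 terms:
First differences: 609, 1153, 1949, 3045, 4489
Second differences: 544, 796, 1096, 1444
Third differences: 252, 300, 348
Fourth differences: 48, 48
Constant fourth difference = 48.
Extend forward: 348 + 48 = 396;  1444 + 396 = 1840;  4489 + 1840 = 6329;  11600 + 6329 = 17929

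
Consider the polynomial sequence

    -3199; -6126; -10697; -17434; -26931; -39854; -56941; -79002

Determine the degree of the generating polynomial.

4

-2927, -4571, -6737, -9497, -12923, -17087, -22061
-1644, -2166, -2760, -3426, -4164, -4974
-522, -594, -666, -738, -810
-72, -72, -72, -72
The fourth differences are constant, so the polynomial has degree 4.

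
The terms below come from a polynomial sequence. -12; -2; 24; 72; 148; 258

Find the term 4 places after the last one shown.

1158

10, 26, 48, 76, 110
16, 22, 28, 34
6, 6, 6
The third differences are constant (6).
34 + 6 = 40;  110 + 40 = 150;  258 + 150 = 408
40 + 6 = 46;  150 + 46 = 196;  408 + 196 = 604
46 + 6 = 52;  196 + 52 = 248;  604 + 248 = 852
52 + 6 = 58;  248 + 58 = 306;  852 + 306 = 1158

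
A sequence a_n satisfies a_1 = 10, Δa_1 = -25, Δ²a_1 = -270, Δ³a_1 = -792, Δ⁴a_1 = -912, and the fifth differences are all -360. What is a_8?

Build the table forward from the leading diagonal:
D5: -360  -360  -360  -360  -360  -360  -360  -360
D4: -912  -1272  -1632  -1992  -2352  -2712  -3072  -3432
D3: -792  -1704  -2976  -4608  -6600  -8952  -11664  -14736
D2: -270  -1062  -2766  -5742  -10350  -16950  -25902  -37566
D1: -25  -295  -1357  -4123  -9865  -20215  -37165  -63067
a: 10  -15  -310  -1667  -5790  -15655  -35870  -73035

-73035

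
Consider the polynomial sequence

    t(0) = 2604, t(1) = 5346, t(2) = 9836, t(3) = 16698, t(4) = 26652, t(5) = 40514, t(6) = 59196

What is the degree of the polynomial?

D1: 2742, 4490, 6862, 9954, 13862, 18682
D2: 1748, 2372, 3092, 3908, 4820
D3: 624, 720, 816, 912
D4: 96, 96, 96
The fourth differences are constant, so the polynomial has degree 4.

4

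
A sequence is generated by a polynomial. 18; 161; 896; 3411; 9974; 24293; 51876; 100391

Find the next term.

D1: 143, 735, 2515, 6563, 14319, 27583, 48515
D2: 592, 1780, 4048, 7756, 13264, 20932
D3: 1188, 2268, 3708, 5508, 7668
D4: 1080, 1440, 1800, 2160
D5: 360, 360, 360
Fifth differences constant at 360.
2160 + 360 = 2520;  7668 + 2520 = 10188;  20932 + 10188 = 31120;  48515 + 31120 = 79635;  100391 + 79635 = 180026

180026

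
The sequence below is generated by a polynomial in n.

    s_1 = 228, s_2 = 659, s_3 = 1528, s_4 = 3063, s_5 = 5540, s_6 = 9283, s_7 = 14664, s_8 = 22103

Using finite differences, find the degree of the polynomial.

Δ: 431, 869, 1535, 2477, 3743, 5381, 7439
Δ²: 438, 666, 942, 1266, 1638, 2058
Δ³: 228, 276, 324, 372, 420
Δ⁴: 48, 48, 48, 48
The fourth differences are constant, so the polynomial has degree 4.

4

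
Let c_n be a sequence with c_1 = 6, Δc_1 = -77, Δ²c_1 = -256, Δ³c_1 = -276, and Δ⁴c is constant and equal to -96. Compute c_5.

Build the table forward from the leading diagonal:
D4: -96, -96, -96, -96, -96
D3: -276, -372, -468, -564, -660
D2: -256, -532, -904, -1372, -1936
D1: -77, -333, -865, -1769, -3141
c: 6, -71, -404, -1269, -3038

-3038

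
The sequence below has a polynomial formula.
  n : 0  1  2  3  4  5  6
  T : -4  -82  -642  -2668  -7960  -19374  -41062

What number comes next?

D1: -78 , -560 , -2026 , -5292 , -11414 , -21688
D2: -482 , -1466 , -3266 , -6122 , -10274
D3: -984 , -1800 , -2856 , -4152
D4: -816 , -1056 , -1296
D5: -240 , -240
Fifth differences constant at -240.
-1296 − 240 = -1536;  -4152 − 1536 = -5688;  -10274 − 5688 = -15962;  -21688 − 15962 = -37650;  -41062 − 37650 = -78712

-78712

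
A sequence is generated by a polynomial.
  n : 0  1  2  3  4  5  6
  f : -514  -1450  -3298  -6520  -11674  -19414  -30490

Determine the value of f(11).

-168880

Δ: -936, -1848, -3222, -5154, -7740, -11076
Δ²: -912, -1374, -1932, -2586, -3336
Δ³: -462, -558, -654, -750
Δ⁴: -96, -96, -96
The fourth differences are constant (-96).
-750 − 96 = -846;  -3336 − 846 = -4182;  -11076 − 4182 = -15258;  -30490 − 15258 = -45748
-846 − 96 = -942;  -4182 − 942 = -5124;  -15258 − 5124 = -20382;  -45748 − 20382 = -66130
-942 − 96 = -1038;  -5124 − 1038 = -6162;  -20382 − 6162 = -26544;  -66130 − 26544 = -92674
-1038 − 96 = -1134;  -6162 − 1134 = -7296;  -26544 − 7296 = -33840;  -92674 − 33840 = -126514
-1134 − 96 = -1230;  -7296 − 1230 = -8526;  -33840 − 8526 = -42366;  -126514 − 42366 = -168880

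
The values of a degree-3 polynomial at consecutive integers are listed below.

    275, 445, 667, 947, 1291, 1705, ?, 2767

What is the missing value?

2195

Using the first 6 terms:
D1: 170  222  280  344  414
D2: 52  58  64  70
D3: 6  6  6
Constant third difference = 6.
Extend forward: 70 + 6 = 76;  414 + 76 = 490;  1705 + 490 = 2195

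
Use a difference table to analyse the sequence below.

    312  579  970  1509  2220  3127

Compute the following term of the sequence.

4254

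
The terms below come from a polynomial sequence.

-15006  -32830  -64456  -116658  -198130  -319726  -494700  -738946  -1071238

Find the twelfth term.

-2832370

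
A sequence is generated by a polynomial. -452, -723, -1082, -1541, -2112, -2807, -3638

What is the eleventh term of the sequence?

First differences: -271 , -359 , -459 , -571 , -695 , -831
Second differences: -88 , -100 , -112 , -124 , -136
Third differences: -12 , -12 , -12 , -12
Third differences constant at -12.
-136 − 12 = -148;  -831 − 148 = -979;  -3638 − 979 = -4617
-148 − 12 = -160;  -979 − 160 = -1139;  -4617 − 1139 = -5756
-160 − 12 = -172;  -1139 − 172 = -1311;  -5756 − 1311 = -7067
-172 − 12 = -184;  -1311 − 184 = -1495;  -7067 − 1495 = -8562

-8562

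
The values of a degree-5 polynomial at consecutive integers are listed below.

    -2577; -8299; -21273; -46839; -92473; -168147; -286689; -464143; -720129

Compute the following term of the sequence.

-1078203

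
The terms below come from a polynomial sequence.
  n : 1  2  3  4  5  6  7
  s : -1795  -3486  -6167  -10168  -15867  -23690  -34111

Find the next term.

-47652

-1691 , -2681 , -4001 , -5699 , -7823 , -10421
-990 , -1320 , -1698 , -2124 , -2598
-330 , -378 , -426 , -474
-48 , -48 , -48
The fourth differences are constant (-48).
-474 − 48 = -522;  -2598 − 522 = -3120;  -10421 − 3120 = -13541;  -34111 − 13541 = -47652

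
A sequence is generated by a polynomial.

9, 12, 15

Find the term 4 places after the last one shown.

3, 3
Constant first difference = 3, so extend:
15 + 3 = 18
18 + 3 = 21
21 + 3 = 24
24 + 3 = 27

27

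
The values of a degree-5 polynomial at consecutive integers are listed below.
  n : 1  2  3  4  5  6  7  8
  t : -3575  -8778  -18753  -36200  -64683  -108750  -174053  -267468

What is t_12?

-1109328

D1: -5203  -9975  -17447  -28483  -44067  -65303  -93415
D2: -4772  -7472  -11036  -15584  -21236  -28112
D3: -2700  -3564  -4548  -5652  -6876
D4: -864  -984  -1104  -1224
D5: -120  -120  -120
The fifth differences are constant (-120).
-1224 − 120 = -1344;  -6876 − 1344 = -8220;  -28112 − 8220 = -36332;  -93415 − 36332 = -129747;  -267468 − 129747 = -397215
-1344 − 120 = -1464;  -8220 − 1464 = -9684;  -36332 − 9684 = -46016;  -129747 − 46016 = -175763;  -397215 − 175763 = -572978
-1464 − 120 = -1584;  -9684 − 1584 = -11268;  -46016 − 11268 = -57284;  -175763 − 57284 = -233047;  -572978 − 233047 = -806025
-1584 − 120 = -1704;  -11268 − 1704 = -12972;  -57284 − 12972 = -70256;  -233047 − 70256 = -303303;  -806025 − 303303 = -1109328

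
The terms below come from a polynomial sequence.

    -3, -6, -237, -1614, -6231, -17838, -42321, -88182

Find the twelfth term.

-773886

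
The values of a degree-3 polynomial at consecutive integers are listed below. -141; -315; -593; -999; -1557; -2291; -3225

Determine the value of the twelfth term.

-11735

First differences: -174 , -278 , -406 , -558 , -734 , -934
Second differences: -104 , -128 , -152 , -176 , -200
Third differences: -24 , -24 , -24 , -24
Third differences constant at -24.
-200 − 24 = -224;  -934 − 224 = -1158;  -3225 − 1158 = -4383
-224 − 24 = -248;  -1158 − 248 = -1406;  -4383 − 1406 = -5789
-248 − 24 = -272;  -1406 − 272 = -1678;  -5789 − 1678 = -7467
-272 − 24 = -296;  -1678 − 296 = -1974;  -7467 − 1974 = -9441
-296 − 24 = -320;  -1974 − 320 = -2294;  -9441 − 2294 = -11735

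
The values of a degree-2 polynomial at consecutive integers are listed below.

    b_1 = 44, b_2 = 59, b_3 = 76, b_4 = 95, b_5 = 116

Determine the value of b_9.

220

D1: 15, 17, 19, 21
D2: 2, 2, 2
Second differences constant at 2.
21 + 2 = 23;  116 + 23 = 139
23 + 2 = 25;  139 + 25 = 164
25 + 2 = 27;  164 + 27 = 191
27 + 2 = 29;  191 + 29 = 220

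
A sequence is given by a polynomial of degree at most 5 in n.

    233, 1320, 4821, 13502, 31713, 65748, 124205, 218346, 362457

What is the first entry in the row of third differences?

2766

First differences: 1087, 3501, 8681, 18211, 34035, 58457, 94141, 144111
Second differences: 2414, 5180, 9530, 15824, 24422, 35684, 49970
Third differences: 2766, 4350, 6294, 8598, 11262, 14286
Fourth differences: 1584, 1944, 2304, 2664, 3024
Fifth differences: 360, 360, 360, 360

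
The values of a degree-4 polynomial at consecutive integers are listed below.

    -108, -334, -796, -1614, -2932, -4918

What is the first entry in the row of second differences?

-236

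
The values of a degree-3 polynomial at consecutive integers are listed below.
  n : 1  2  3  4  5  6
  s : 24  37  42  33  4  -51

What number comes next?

-138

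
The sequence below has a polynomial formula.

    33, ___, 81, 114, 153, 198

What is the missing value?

54

Using the last 4 terms:
First differences: 33  39  45
Second differences: 6  6
Constant second difference = 6.
Extend backward: 33 − 6 = 27;  81 − 27 = 54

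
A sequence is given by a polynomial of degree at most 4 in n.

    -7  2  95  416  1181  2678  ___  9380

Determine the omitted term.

Using the first 6 terms:
D1: 9  93  321  765  1497
D2: 84  228  444  732
D3: 144  216  288
D4: 72  72
Constant fourth difference = 72.
Extend forward: 288 + 72 = 360;  732 + 360 = 1092;  1497 + 1092 = 2589;  2678 + 2589 = 5267

5267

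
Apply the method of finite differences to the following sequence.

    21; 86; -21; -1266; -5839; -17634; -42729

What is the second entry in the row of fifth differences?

-480

D1: 65, -107, -1245, -4573, -11795, -25095
D2: -172, -1138, -3328, -7222, -13300
D3: -966, -2190, -3894, -6078
D4: -1224, -1704, -2184
D5: -480, -480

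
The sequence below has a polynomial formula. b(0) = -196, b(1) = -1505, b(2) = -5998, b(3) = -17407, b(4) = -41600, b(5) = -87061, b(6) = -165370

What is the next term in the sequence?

-291683

First differences: -1309, -4493, -11409, -24193, -45461, -78309
Second differences: -3184, -6916, -12784, -21268, -32848
Third differences: -3732, -5868, -8484, -11580
Fourth differences: -2136, -2616, -3096
Fifth differences: -480, -480
Fifth differences constant at -480.
-3096 − 480 = -3576;  -11580 − 3576 = -15156;  -32848 − 15156 = -48004;  -78309 − 48004 = -126313;  -165370 − 126313 = -291683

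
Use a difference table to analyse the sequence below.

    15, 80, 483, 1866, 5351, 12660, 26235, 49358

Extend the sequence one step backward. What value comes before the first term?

65, 403, 1383, 3485, 7309, 13575, 23123
338, 980, 2102, 3824, 6266, 9548
642, 1122, 1722, 2442, 3282
480, 600, 720, 840
120, 120, 120
The fifth differences are constant at 120.
Work back: 480 − 120 = 360;  642 − 360 = 282;  338 − 282 = 56;  65 − 56 = 9;  15 − 9 = 6

6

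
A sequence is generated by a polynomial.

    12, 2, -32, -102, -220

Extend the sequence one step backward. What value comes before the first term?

-10, -34, -70, -118
-24, -36, -48
-12, -12
The third differences are constant at -12.
Work back: -24 + 12 = -12;  -10 + 12 = 2;  12 − 2 = 10

10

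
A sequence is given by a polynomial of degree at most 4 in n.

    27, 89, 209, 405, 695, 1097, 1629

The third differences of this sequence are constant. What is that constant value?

Δ: 62, 120, 196, 290, 402, 532
Δ²: 58, 76, 94, 112, 130
Δ³: 18, 18, 18, 18

18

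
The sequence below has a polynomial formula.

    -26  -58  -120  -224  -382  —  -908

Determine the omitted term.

Using the first 5 terms:
D1: -32, -62, -104, -158
D2: -30, -42, -54
D3: -12, -12
Constant third difference = -12.
Extend forward: -54 − 12 = -66;  -158 − 66 = -224;  -382 − 224 = -606

-606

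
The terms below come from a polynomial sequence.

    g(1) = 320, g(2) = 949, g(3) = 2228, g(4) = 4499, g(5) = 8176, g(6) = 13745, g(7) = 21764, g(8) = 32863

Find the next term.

629, 1279, 2271, 3677, 5569, 8019, 11099
650, 992, 1406, 1892, 2450, 3080
342, 414, 486, 558, 630
72, 72, 72, 72
Constant fourth difference = 72, so extend:
630 + 72 = 702;  3080 + 702 = 3782;  11099 + 3782 = 14881;  32863 + 14881 = 47744

47744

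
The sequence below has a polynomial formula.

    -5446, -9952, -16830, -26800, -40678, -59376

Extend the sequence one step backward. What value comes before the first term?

-4506  -6878  -9970  -13878  -18698
-2372  -3092  -3908  -4820
-720  -816  -912
-96  -96
The fourth differences are constant at -96.
Work back: -720 + 96 = -624;  -2372 + 624 = -1748;  -4506 + 1748 = -2758;  -5446 + 2758 = -2688

-2688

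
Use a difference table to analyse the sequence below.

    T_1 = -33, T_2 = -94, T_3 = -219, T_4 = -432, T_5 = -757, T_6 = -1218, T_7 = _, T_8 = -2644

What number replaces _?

-1839

Using the first 6 terms:
-61, -125, -213, -325, -461
-64, -88, -112, -136
-24, -24, -24
Constant third difference = -24.
Extend forward: -136 − 24 = -160;  -461 − 160 = -621;  -1218 − 621 = -1839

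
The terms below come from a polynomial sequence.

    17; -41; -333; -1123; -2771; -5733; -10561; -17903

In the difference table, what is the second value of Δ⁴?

-96

First differences: -58, -292, -790, -1648, -2962, -4828, -7342
Second differences: -234, -498, -858, -1314, -1866, -2514
Third differences: -264, -360, -456, -552, -648
Fourth differences: -96, -96, -96, -96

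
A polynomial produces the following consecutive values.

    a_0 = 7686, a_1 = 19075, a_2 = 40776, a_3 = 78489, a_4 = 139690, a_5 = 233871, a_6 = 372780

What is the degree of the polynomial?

5

Δ: 11389, 21701, 37713, 61201, 94181, 138909
Δ²: 10312, 16012, 23488, 32980, 44728
Δ³: 5700, 7476, 9492, 11748
Δ⁴: 1776, 2016, 2256
Δ⁵: 240, 240
The fifth differences are constant, so the polynomial has degree 5.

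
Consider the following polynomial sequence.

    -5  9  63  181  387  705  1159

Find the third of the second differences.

Δ: 14, 54, 118, 206, 318, 454
Δ²: 40, 64, 88, 112, 136
Δ³: 24, 24, 24, 24

88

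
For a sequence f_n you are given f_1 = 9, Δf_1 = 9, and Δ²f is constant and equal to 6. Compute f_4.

Build the table forward from the leading diagonal:
D2: 6  6  6  6
D1: 9  15  21  27
f: 9  18  33  54

54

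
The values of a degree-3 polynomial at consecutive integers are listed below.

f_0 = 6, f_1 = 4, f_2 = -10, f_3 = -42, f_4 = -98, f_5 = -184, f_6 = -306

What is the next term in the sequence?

-470

-2, -14, -32, -56, -86, -122
-12, -18, -24, -30, -36
-6, -6, -6, -6
Constant third difference = -6, so extend:
-36 − 6 = -42;  -122 − 42 = -164;  -306 − 164 = -470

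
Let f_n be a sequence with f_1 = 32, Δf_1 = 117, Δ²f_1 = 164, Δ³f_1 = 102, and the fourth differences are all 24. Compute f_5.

1916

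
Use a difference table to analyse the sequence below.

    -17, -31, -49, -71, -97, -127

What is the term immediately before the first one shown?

D1: -14  -18  -22  -26  -30
D2: -4  -4  -4  -4
The second differences are constant at -4.
Work back: -14 + 4 = -10;  -17 + 10 = -7

-7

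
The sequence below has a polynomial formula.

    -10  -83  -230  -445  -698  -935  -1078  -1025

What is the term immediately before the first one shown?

First differences: -73, -147, -215, -253, -237, -143, 53
Second differences: -74, -68, -38, 16, 94, 196
Third differences: 6, 30, 54, 78, 102
Fourth differences: 24, 24, 24, 24
The fourth differences are constant at 24.
Work back: 6 − 24 = -18;  -74 + 18 = -56;  -73 + 56 = -17;  -10 + 17 = 7

7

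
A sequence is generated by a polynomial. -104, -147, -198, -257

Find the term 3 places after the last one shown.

-482

First differences: -43  -51  -59
Second differences: -8  -8
Constant second difference = -8, so extend:
-59 − 8 = -67;  -257 − 67 = -324
-67 − 8 = -75;  -324 − 75 = -399
-75 − 8 = -83;  -399 − 83 = -482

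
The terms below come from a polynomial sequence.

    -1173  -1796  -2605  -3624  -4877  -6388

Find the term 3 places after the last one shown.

-12709

-623, -809, -1019, -1253, -1511
-186, -210, -234, -258
-24, -24, -24
Constant third difference = -24, so extend:
-258 − 24 = -282;  -1511 − 282 = -1793;  -6388 − 1793 = -8181
-282 − 24 = -306;  -1793 − 306 = -2099;  -8181 − 2099 = -10280
-306 − 24 = -330;  -2099 − 330 = -2429;  -10280 − 2429 = -12709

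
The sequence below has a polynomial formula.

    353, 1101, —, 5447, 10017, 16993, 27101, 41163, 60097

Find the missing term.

2653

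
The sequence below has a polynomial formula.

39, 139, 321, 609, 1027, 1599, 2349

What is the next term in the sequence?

First differences: 100, 182, 288, 418, 572, 750
Second differences: 82, 106, 130, 154, 178
Third differences: 24, 24, 24, 24
Third differences constant at 24.
178 + 24 = 202;  750 + 202 = 952;  2349 + 952 = 3301

3301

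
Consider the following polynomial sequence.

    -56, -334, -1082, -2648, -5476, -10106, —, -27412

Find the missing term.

Using the first 6 terms:
-278, -748, -1566, -2828, -4630
-470, -818, -1262, -1802
-348, -444, -540
-96, -96
Constant fourth difference = -96.
Extend forward: -540 − 96 = -636;  -1802 − 636 = -2438;  -4630 − 2438 = -7068;  -10106 − 7068 = -17174

-17174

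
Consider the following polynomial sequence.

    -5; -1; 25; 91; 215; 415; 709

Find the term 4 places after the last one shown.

3185

First differences: 4 , 26 , 66 , 124 , 200 , 294
Second differences: 22 , 40 , 58 , 76 , 94
Third differences: 18 , 18 , 18 , 18
Third differences constant at 18.
94 + 18 = 112;  294 + 112 = 406;  709 + 406 = 1115
112 + 18 = 130;  406 + 130 = 536;  1115 + 536 = 1651
130 + 18 = 148;  536 + 148 = 684;  1651 + 684 = 2335
148 + 18 = 166;  684 + 166 = 850;  2335 + 850 = 3185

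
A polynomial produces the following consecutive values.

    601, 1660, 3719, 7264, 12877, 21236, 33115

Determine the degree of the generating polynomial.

First differences: 1059, 2059, 3545, 5613, 8359, 11879
Second differences: 1000, 1486, 2068, 2746, 3520
Third differences: 486, 582, 678, 774
Fourth differences: 96, 96, 96
The fourth differences are constant, so the polynomial has degree 4.

4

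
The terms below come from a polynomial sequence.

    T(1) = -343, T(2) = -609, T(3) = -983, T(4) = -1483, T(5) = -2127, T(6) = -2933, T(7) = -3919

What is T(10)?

-8137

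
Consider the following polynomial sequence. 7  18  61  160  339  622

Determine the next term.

1033

D1: 11, 43, 99, 179, 283
D2: 32, 56, 80, 104
D3: 24, 24, 24
The third differences are constant (24).
104 + 24 = 128;  283 + 128 = 411;  622 + 411 = 1033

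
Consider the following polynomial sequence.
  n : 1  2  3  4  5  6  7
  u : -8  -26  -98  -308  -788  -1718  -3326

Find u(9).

-9728

First differences: -18 , -72 , -210 , -480 , -930 , -1608
Second differences: -54 , -138 , -270 , -450 , -678
Third differences: -84 , -132 , -180 , -228
Fourth differences: -48 , -48 , -48
Fourth differences constant at -48.
-228 − 48 = -276;  -678 − 276 = -954;  -1608 − 954 = -2562;  -3326 − 2562 = -5888
-276 − 48 = -324;  -954 − 324 = -1278;  -2562 − 1278 = -3840;  -5888 − 3840 = -9728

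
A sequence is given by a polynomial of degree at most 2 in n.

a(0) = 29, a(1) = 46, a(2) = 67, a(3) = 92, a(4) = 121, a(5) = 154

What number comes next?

Δ: 17 , 21 , 25 , 29 , 33
Δ²: 4 , 4 , 4 , 4
Constant second difference = 4, so extend:
33 + 4 = 37;  154 + 37 = 191

191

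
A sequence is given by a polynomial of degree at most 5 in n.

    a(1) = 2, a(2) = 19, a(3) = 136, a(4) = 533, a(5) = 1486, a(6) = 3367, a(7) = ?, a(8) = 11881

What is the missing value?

6644

Using the first 6 terms:
D1: 17  117  397  953  1881
D2: 100  280  556  928
D3: 180  276  372
D4: 96  96
Constant fourth difference = 96.
Extend forward: 372 + 96 = 468;  928 + 468 = 1396;  1881 + 1396 = 3277;  3367 + 3277 = 6644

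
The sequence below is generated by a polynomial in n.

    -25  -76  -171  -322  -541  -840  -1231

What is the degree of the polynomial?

3

First differences: -51, -95, -151, -219, -299, -391
Second differences: -44, -56, -68, -80, -92
Third differences: -12, -12, -12, -12
The third differences are constant, so the polynomial has degree 3.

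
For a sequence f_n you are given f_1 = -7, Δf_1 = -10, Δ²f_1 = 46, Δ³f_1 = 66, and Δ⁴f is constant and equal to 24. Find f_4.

Build the table forward from the leading diagonal:
D4: 24  24  24  24
D3: 66  90  114  138
D2: 46  112  202  316
D1: -10  36  148  350
f: -7  -17  19  167

167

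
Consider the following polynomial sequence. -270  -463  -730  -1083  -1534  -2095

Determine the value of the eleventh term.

First differences: -193, -267, -353, -451, -561
Second differences: -74, -86, -98, -110
Third differences: -12, -12, -12
Constant third difference = -12, so extend:
-110 − 12 = -122;  -561 − 122 = -683;  -2095 − 683 = -2778
-122 − 12 = -134;  -683 − 134 = -817;  -2778 − 817 = -3595
-134 − 12 = -146;  -817 − 146 = -963;  -3595 − 963 = -4558
-146 − 12 = -158;  -963 − 158 = -1121;  -4558 − 1121 = -5679
-158 − 12 = -170;  -1121 − 170 = -1291;  -5679 − 1291 = -6970

-6970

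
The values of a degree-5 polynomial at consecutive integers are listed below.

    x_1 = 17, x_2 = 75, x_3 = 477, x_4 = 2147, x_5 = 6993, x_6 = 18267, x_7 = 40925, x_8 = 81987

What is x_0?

3

Δ: 58, 402, 1670, 4846, 11274, 22658, 41062
Δ²: 344, 1268, 3176, 6428, 11384, 18404
Δ³: 924, 1908, 3252, 4956, 7020
Δ⁴: 984, 1344, 1704, 2064
Δ⁵: 360, 360, 360
The fifth differences are constant at 360.
Work back: 984 − 360 = 624;  924 − 624 = 300;  344 − 300 = 44;  58 − 44 = 14;  17 − 14 = 3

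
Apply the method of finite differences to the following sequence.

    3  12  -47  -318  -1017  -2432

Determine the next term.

D1: 9  -59  -271  -699  -1415
D2: -68  -212  -428  -716
D3: -144  -216  -288
D4: -72  -72
Constant fourth difference = -72, so extend:
-288 − 72 = -360;  -716 − 360 = -1076;  -1415 − 1076 = -2491;  -2432 − 2491 = -4923

-4923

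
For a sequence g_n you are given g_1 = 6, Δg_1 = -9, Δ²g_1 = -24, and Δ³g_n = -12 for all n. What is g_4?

-105

Build the table forward from the leading diagonal:
Δ³: -12, -12, -12, -12
Δ²: -24, -36, -48, -60
Δ: -9, -33, -69, -117
g: 6, -3, -36, -105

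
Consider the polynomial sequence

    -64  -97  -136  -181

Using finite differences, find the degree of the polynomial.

2

First differences: -33, -39, -45
Second differences: -6, -6
The second differences are constant, so the polynomial has degree 2.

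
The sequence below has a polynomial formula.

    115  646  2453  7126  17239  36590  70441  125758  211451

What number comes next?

338614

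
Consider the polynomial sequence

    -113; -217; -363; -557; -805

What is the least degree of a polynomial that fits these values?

D1: -104, -146, -194, -248
D2: -42, -48, -54
D3: -6, -6
The third differences are constant, so the polynomial has degree 3.

3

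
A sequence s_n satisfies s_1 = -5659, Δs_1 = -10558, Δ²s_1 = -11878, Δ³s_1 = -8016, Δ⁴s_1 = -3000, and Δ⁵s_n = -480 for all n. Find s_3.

Build the table forward from the leading diagonal:
Δ⁵: -480  -480  -480
Δ⁴: -3000  -3480  -3960
Δ³: -8016  -11016  -14496
Δ²: -11878  -19894  -30910
Δ: -10558  -22436  -42330
s: -5659  -16217  -38653

-38653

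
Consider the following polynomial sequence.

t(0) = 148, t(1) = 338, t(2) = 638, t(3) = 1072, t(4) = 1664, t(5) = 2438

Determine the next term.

3418

190 , 300 , 434 , 592 , 774
110 , 134 , 158 , 182
24 , 24 , 24
Constant third difference = 24, so extend:
182 + 24 = 206;  774 + 206 = 980;  2438 + 980 = 3418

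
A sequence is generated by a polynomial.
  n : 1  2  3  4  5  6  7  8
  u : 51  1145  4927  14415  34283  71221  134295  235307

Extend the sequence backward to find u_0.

-77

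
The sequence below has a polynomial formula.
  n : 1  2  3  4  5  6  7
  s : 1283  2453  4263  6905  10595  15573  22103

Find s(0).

Δ: 1170, 1810, 2642, 3690, 4978, 6530
Δ²: 640, 832, 1048, 1288, 1552
Δ³: 192, 216, 240, 264
Δ⁴: 24, 24, 24
The fourth differences are constant at 24.
Work back: 192 − 24 = 168;  640 − 168 = 472;  1170 − 472 = 698;  1283 − 698 = 585

585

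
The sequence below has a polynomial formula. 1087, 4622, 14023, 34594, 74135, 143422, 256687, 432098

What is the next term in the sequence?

692239

D1: 3535  9401  20571  39541  69287  113265  175411
D2: 5866  11170  18970  29746  43978  62146
D3: 5304  7800  10776  14232  18168
D4: 2496  2976  3456  3936
D5: 480  480  480
The fifth differences are constant (480).
3936 + 480 = 4416;  18168 + 4416 = 22584;  62146 + 22584 = 84730;  175411 + 84730 = 260141;  432098 + 260141 = 692239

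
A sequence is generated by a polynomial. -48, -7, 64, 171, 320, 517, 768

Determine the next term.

1079

First differences: 41 , 71 , 107 , 149 , 197 , 251
Second differences: 30 , 36 , 42 , 48 , 54
Third differences: 6 , 6 , 6 , 6
Constant third difference = 6, so extend:
54 + 6 = 60;  251 + 60 = 311;  768 + 311 = 1079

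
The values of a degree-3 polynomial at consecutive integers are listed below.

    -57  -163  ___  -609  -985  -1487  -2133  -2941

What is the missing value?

-341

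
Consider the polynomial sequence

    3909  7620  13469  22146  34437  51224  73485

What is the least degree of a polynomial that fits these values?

4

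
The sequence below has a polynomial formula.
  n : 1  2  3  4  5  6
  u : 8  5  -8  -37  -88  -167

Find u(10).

-883

First differences: -3  -13  -29  -51  -79
Second differences: -10  -16  -22  -28
Third differences: -6  -6  -6
The third differences are constant (-6).
-28 − 6 = -34;  -79 − 34 = -113;  -167 − 113 = -280
-34 − 6 = -40;  -113 − 40 = -153;  -280 − 153 = -433
-40 − 6 = -46;  -153 − 46 = -199;  -433 − 199 = -632
-46 − 6 = -52;  -199 − 52 = -251;  -632 − 251 = -883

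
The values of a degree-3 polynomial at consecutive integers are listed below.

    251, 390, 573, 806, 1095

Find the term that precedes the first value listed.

150

139  183  233  289
44  50  56
6  6
The third differences are constant at 6.
Work back: 44 − 6 = 38;  139 − 38 = 101;  251 − 101 = 150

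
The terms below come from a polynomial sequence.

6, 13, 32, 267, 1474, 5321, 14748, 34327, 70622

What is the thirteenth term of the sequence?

D1: 7  19  235  1207  3847  9427  19579  36295
D2: 12  216  972  2640  5580  10152  16716
D3: 204  756  1668  2940  4572  6564
D4: 552  912  1272  1632  1992
D5: 360  360  360  360
Fifth differences constant at 360.
1992 + 360 = 2352;  6564 + 2352 = 8916;  16716 + 8916 = 25632;  36295 + 25632 = 61927;  70622 + 61927 = 132549
2352 + 360 = 2712;  8916 + 2712 = 11628;  25632 + 11628 = 37260;  61927 + 37260 = 99187;  132549 + 99187 = 231736
2712 + 360 = 3072;  11628 + 3072 = 14700;  37260 + 14700 = 51960;  99187 + 51960 = 151147;  231736 + 151147 = 382883
3072 + 360 = 3432;  14700 + 3432 = 18132;  51960 + 18132 = 70092;  151147 + 70092 = 221239;  382883 + 221239 = 604122

604122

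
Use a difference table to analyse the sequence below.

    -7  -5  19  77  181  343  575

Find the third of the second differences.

First differences: 2, 24, 58, 104, 162, 232
Second differences: 22, 34, 46, 58, 70
Third differences: 12, 12, 12, 12

46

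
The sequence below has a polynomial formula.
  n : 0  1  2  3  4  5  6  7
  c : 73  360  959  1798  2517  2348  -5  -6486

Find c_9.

-43568

D1: 287, 599, 839, 719, -169, -2353, -6481
D2: 312, 240, -120, -888, -2184, -4128
D3: -72, -360, -768, -1296, -1944
D4: -288, -408, -528, -648
D5: -120, -120, -120
Fifth differences constant at -120.
-648 − 120 = -768;  -1944 − 768 = -2712;  -4128 − 2712 = -6840;  -6481 − 6840 = -13321;  -6486 − 13321 = -19807
-768 − 120 = -888;  -2712 − 888 = -3600;  -6840 − 3600 = -10440;  -13321 − 10440 = -23761;  -19807 − 23761 = -43568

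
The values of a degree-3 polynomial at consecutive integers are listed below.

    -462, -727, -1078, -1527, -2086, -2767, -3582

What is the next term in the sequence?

D1: -265  -351  -449  -559  -681  -815
D2: -86  -98  -110  -122  -134
D3: -12  -12  -12  -12
Constant third difference = -12, so extend:
-134 − 12 = -146;  -815 − 146 = -961;  -3582 − 961 = -4543

-4543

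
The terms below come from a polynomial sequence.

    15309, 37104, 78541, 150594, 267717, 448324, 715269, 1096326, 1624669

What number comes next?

First differences: 21795, 41437, 72053, 117123, 180607, 266945, 381057, 528343
Second differences: 19642, 30616, 45070, 63484, 86338, 114112, 147286
Third differences: 10974, 14454, 18414, 22854, 27774, 33174
Fourth differences: 3480, 3960, 4440, 4920, 5400
Fifth differences: 480, 480, 480, 480
Fifth differences constant at 480.
5400 + 480 = 5880;  33174 + 5880 = 39054;  147286 + 39054 = 186340;  528343 + 186340 = 714683;  1624669 + 714683 = 2339352

2339352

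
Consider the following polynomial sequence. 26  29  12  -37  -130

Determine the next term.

Δ: 3, -17, -49, -93
Δ²: -20, -32, -44
Δ³: -12, -12
Constant third difference = -12, so extend:
-44 − 12 = -56;  -93 − 56 = -149;  -130 − 149 = -279

-279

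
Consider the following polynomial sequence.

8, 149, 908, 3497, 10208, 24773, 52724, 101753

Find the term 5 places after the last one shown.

1128848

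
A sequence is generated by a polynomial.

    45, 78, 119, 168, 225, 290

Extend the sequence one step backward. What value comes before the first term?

20

33, 41, 49, 57, 65
8, 8, 8, 8
The second differences are constant at 8.
Work back: 33 − 8 = 25;  45 − 25 = 20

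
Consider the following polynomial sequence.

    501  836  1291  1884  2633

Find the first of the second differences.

120

Δ: 335, 455, 593, 749
Δ²: 120, 138, 156
Δ³: 18, 18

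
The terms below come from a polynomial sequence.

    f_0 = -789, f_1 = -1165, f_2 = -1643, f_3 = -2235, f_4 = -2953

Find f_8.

-7325

First differences: -376, -478, -592, -718
Second differences: -102, -114, -126
Third differences: -12, -12
Constant third difference = -12, so extend:
-126 − 12 = -138;  -718 − 138 = -856;  -2953 − 856 = -3809
-138 − 12 = -150;  -856 − 150 = -1006;  -3809 − 1006 = -4815
-150 − 12 = -162;  -1006 − 162 = -1168;  -4815 − 1168 = -5983
-162 − 12 = -174;  -1168 − 174 = -1342;  -5983 − 1342 = -7325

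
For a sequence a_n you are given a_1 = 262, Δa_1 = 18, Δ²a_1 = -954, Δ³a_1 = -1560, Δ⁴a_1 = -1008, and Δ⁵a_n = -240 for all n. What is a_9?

Build the table forward from the leading diagonal:
D5: -240  -240  -240  -240  -240  -240  -240  -240  -240
D4: -1008  -1248  -1488  -1728  -1968  -2208  -2448  -2688  -2928
D3: -1560  -2568  -3816  -5304  -7032  -9000  -11208  -13656  -16344
D2: -954  -2514  -5082  -8898  -14202  -21234  -30234  -41442  -55098
D1: 18  -936  -3450  -8532  -17430  -31632  -52866  -83100  -124542
a: 262  280  -656  -4106  -12638  -30068  -61700  -114566  -197666

-197666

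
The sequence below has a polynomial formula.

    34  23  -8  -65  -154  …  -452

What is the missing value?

-281

Using the first 5 terms:
-11  -31  -57  -89
-20  -26  -32
-6  -6
Constant third difference = -6.
Extend forward: -32 − 6 = -38;  -89 − 38 = -127;  -154 − 127 = -281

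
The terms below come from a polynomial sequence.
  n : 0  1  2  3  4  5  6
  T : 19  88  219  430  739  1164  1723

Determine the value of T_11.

7158

D1: 69, 131, 211, 309, 425, 559
D2: 62, 80, 98, 116, 134
D3: 18, 18, 18, 18
Constant third difference = 18, so extend:
134 + 18 = 152;  559 + 152 = 711;  1723 + 711 = 2434
152 + 18 = 170;  711 + 170 = 881;  2434 + 881 = 3315
170 + 18 = 188;  881 + 188 = 1069;  3315 + 1069 = 4384
188 + 18 = 206;  1069 + 206 = 1275;  4384 + 1275 = 5659
206 + 18 = 224;  1275 + 224 = 1499;  5659 + 1499 = 7158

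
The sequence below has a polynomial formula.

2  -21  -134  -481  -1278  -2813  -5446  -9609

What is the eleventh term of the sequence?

-23, -113, -347, -797, -1535, -2633, -4163
-90, -234, -450, -738, -1098, -1530
-144, -216, -288, -360, -432
-72, -72, -72, -72
Constant fourth difference = -72, so extend:
-432 − 72 = -504;  -1530 − 504 = -2034;  -4163 − 2034 = -6197;  -9609 − 6197 = -15806
-504 − 72 = -576;  -2034 − 576 = -2610;  -6197 − 2610 = -8807;  -15806 − 8807 = -24613
-576 − 72 = -648;  -2610 − 648 = -3258;  -8807 − 3258 = -12065;  -24613 − 12065 = -36678

-36678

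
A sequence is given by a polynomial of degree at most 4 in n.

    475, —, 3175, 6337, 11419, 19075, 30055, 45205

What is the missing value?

Using the last 6 terms:
3162  5082  7656  10980  15150
1920  2574  3324  4170
654  750  846
96  96
Constant fourth difference = 96.
Extend backward: 654 − 96 = 558;  1920 − 558 = 1362;  3162 − 1362 = 1800;  3175 − 1800 = 1375

1375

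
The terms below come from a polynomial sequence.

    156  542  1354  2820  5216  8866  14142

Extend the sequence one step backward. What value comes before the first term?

16

First differences: 386  812  1466  2396  3650  5276
Second differences: 426  654  930  1254  1626
Third differences: 228  276  324  372
Fourth differences: 48  48  48
The fourth differences are constant at 48.
Work back: 228 − 48 = 180;  426 − 180 = 246;  386 − 246 = 140;  156 − 140 = 16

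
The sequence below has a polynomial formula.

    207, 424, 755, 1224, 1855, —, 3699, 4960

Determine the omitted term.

Using the first 5 terms:
217, 331, 469, 631
114, 138, 162
24, 24
Constant third difference = 24.
Extend forward: 162 + 24 = 186;  631 + 186 = 817;  1855 + 817 = 2672

2672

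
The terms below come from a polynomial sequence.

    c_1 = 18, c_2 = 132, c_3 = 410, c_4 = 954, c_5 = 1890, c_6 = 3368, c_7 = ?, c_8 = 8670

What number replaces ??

5562

Using the first 6 terms:
First differences: 114, 278, 544, 936, 1478
Second differences: 164, 266, 392, 542
Third differences: 102, 126, 150
Fourth differences: 24, 24
Constant fourth difference = 24.
Extend forward: 150 + 24 = 174;  542 + 174 = 716;  1478 + 716 = 2194;  3368 + 2194 = 5562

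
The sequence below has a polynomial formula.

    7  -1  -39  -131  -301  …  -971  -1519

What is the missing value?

-573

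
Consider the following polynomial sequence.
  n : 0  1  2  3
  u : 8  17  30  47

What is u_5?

D1: 9  13  17
D2: 4  4
Second differences constant at 4.
17 + 4 = 21;  47 + 21 = 68
21 + 4 = 25;  68 + 25 = 93

93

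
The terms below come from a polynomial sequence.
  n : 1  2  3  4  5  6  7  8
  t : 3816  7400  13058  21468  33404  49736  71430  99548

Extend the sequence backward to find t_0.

3584  5658  8410  11936  16332  21694  28118
2074  2752  3526  4396  5362  6424
678  774  870  966  1062
96  96  96  96
The fourth differences are constant at 96.
Work back: 678 − 96 = 582;  2074 − 582 = 1492;  3584 − 1492 = 2092;  3816 − 2092 = 1724

1724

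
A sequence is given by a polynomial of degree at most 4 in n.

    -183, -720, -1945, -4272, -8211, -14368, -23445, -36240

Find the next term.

-53647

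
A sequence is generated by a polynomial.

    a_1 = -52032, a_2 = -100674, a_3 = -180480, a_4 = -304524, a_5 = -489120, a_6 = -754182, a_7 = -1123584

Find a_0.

First differences: -48642  -79806  -124044  -184596  -265062  -369402
Second differences: -31164  -44238  -60552  -80466  -104340
Third differences: -13074  -16314  -19914  -23874
Fourth differences: -3240  -3600  -3960
Fifth differences: -360  -360
The fifth differences are constant at -360.
Work back: -3240 + 360 = -2880;  -13074 + 2880 = -10194;  -31164 + 10194 = -20970;  -48642 + 20970 = -27672;  -52032 + 27672 = -24360

-24360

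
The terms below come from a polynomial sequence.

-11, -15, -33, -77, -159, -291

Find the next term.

-485

First differences: -4, -18, -44, -82, -132
Second differences: -14, -26, -38, -50
Third differences: -12, -12, -12
Constant third difference = -12, so extend:
-50 − 12 = -62;  -132 − 62 = -194;  -291 − 194 = -485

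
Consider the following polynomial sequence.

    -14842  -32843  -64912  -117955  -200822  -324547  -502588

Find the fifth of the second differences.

D1: -18001, -32069, -53043, -82867, -123725, -178041
D2: -14068, -20974, -29824, -40858, -54316
D3: -6906, -8850, -11034, -13458
D4: -1944, -2184, -2424
D5: -240, -240

-54316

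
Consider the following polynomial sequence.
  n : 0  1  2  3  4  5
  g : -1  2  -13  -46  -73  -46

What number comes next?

107

First differences: 3  -15  -33  -27  27
Second differences: -18  -18  6  54
Third differences: 0  24  48
Fourth differences: 24  24
Constant fourth difference = 24, so extend:
48 + 24 = 72;  54 + 72 = 126;  27 + 126 = 153;  -46 + 153 = 107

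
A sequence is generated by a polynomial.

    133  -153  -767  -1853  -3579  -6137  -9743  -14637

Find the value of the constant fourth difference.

-24

Δ: -286, -614, -1086, -1726, -2558, -3606, -4894
Δ²: -328, -472, -640, -832, -1048, -1288
Δ³: -144, -168, -192, -216, -240
Δ⁴: -24, -24, -24, -24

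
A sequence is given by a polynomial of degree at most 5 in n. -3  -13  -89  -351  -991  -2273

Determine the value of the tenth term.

-21621

Δ: -10, -76, -262, -640, -1282
Δ²: -66, -186, -378, -642
Δ³: -120, -192, -264
Δ⁴: -72, -72
The fourth differences are constant (-72).
-264 − 72 = -336;  -642 − 336 = -978;  -1282 − 978 = -2260;  -2273 − 2260 = -4533
-336 − 72 = -408;  -978 − 408 = -1386;  -2260 − 1386 = -3646;  -4533 − 3646 = -8179
-408 − 72 = -480;  -1386 − 480 = -1866;  -3646 − 1866 = -5512;  -8179 − 5512 = -13691
-480 − 72 = -552;  -1866 − 552 = -2418;  -5512 − 2418 = -7930;  -13691 − 7930 = -21621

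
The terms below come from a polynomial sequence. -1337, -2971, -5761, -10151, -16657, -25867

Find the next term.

D1: -1634  -2790  -4390  -6506  -9210
D2: -1156  -1600  -2116  -2704
D3: -444  -516  -588
D4: -72  -72
The fourth differences are constant (-72).
-588 − 72 = -660;  -2704 − 660 = -3364;  -9210 − 3364 = -12574;  -25867 − 12574 = -38441

-38441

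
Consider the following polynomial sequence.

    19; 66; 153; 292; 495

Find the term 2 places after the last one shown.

1141

47, 87, 139, 203
40, 52, 64
12, 12
Third differences constant at 12.
64 + 12 = 76;  203 + 76 = 279;  495 + 279 = 774
76 + 12 = 88;  279 + 88 = 367;  774 + 367 = 1141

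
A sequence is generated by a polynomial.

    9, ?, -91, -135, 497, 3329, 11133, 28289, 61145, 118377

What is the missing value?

-7

Using the last 8 terms:
-44  632  2832  7804  17156  32856  57232
676  2200  4972  9352  15700  24376
1524  2772  4380  6348  8676
1248  1608  1968  2328
360  360  360
Constant fifth difference = 360.
Extend backward: 1248 − 360 = 888;  1524 − 888 = 636;  676 − 636 = 40;  -44 − 40 = -84;  -91 + 84 = -7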